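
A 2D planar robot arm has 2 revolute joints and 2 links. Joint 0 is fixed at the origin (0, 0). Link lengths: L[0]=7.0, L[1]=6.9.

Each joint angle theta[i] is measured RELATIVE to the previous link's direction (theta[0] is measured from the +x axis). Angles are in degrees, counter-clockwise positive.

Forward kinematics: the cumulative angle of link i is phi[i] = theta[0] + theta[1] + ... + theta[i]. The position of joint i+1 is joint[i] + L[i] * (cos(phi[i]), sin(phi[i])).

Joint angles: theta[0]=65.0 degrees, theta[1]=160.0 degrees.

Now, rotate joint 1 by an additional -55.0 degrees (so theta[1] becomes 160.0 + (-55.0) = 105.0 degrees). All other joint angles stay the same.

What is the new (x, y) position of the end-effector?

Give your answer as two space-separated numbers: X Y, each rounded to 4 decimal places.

joint[0] = (0.0000, 0.0000)  (base)
link 0: phi[0] = 65 = 65 deg
  cos(65 deg) = 0.4226, sin(65 deg) = 0.9063
  joint[1] = (0.0000, 0.0000) + 7 * (0.4226, 0.9063) = (0.0000 + 2.9583, 0.0000 + 6.3442) = (2.9583, 6.3442)
link 1: phi[1] = 65 + 105 = 170 deg
  cos(170 deg) = -0.9848, sin(170 deg) = 0.1736
  joint[2] = (2.9583, 6.3442) + 6.9 * (-0.9848, 0.1736) = (2.9583 + -6.7952, 6.3442 + 1.1982) = (-3.8368, 7.5423)
End effector: (-3.8368, 7.5423)

Answer: -3.8368 7.5423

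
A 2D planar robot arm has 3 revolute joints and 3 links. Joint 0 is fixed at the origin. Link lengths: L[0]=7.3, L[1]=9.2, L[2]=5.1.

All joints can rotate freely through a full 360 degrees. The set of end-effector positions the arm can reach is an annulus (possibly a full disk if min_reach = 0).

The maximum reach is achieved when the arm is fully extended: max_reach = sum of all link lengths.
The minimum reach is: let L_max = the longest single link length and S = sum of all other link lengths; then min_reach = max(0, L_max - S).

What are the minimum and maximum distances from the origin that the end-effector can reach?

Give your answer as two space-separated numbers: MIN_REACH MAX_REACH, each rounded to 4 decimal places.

Link lengths: [7.3, 9.2, 5.1]
max_reach = 7.3 + 9.2 + 5.1 = 21.6
L_max = max([7.3, 9.2, 5.1]) = 9.2
S (sum of others) = 21.6 - 9.2 = 12.4
min_reach = max(0, 9.2 - 12.4) = max(0, -3.2) = 0

Answer: 0.0000 21.6000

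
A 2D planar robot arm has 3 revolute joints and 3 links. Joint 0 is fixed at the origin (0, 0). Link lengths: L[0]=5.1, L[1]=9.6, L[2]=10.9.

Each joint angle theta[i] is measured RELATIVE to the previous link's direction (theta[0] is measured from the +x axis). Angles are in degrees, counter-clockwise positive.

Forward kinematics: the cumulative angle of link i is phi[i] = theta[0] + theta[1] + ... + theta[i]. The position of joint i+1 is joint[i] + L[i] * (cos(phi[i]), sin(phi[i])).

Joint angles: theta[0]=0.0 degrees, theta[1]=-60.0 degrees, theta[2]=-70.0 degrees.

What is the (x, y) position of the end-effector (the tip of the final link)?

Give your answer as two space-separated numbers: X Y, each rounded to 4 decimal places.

Answer: 2.8936 -16.6637

Derivation:
joint[0] = (0.0000, 0.0000)  (base)
link 0: phi[0] = 0 = 0 deg
  cos(0 deg) = 1.0000, sin(0 deg) = 0.0000
  joint[1] = (0.0000, 0.0000) + 5.1 * (1.0000, 0.0000) = (0.0000 + 5.1000, 0.0000 + 0.0000) = (5.1000, 0.0000)
link 1: phi[1] = 0 + -60 = -60 deg
  cos(-60 deg) = 0.5000, sin(-60 deg) = -0.8660
  joint[2] = (5.1000, 0.0000) + 9.6 * (0.5000, -0.8660) = (5.1000 + 4.8000, 0.0000 + -8.3138) = (9.9000, -8.3138)
link 2: phi[2] = 0 + -60 + -70 = -130 deg
  cos(-130 deg) = -0.6428, sin(-130 deg) = -0.7660
  joint[3] = (9.9000, -8.3138) + 10.9 * (-0.6428, -0.7660) = (9.9000 + -7.0064, -8.3138 + -8.3499) = (2.8936, -16.6637)
End effector: (2.8936, -16.6637)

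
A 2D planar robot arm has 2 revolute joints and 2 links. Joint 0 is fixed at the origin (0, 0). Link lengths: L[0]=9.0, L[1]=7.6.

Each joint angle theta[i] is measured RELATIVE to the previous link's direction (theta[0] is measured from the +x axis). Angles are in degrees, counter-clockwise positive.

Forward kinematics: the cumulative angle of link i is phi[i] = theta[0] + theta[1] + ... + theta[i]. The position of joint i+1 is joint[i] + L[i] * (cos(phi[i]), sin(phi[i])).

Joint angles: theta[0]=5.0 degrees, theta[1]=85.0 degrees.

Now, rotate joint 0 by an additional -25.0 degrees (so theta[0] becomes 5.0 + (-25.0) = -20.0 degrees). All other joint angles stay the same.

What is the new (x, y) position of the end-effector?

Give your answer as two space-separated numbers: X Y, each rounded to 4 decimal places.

Answer: 11.6691 3.8098

Derivation:
joint[0] = (0.0000, 0.0000)  (base)
link 0: phi[0] = -20 = -20 deg
  cos(-20 deg) = 0.9397, sin(-20 deg) = -0.3420
  joint[1] = (0.0000, 0.0000) + 9 * (0.9397, -0.3420) = (0.0000 + 8.4572, 0.0000 + -3.0782) = (8.4572, -3.0782)
link 1: phi[1] = -20 + 85 = 65 deg
  cos(65 deg) = 0.4226, sin(65 deg) = 0.9063
  joint[2] = (8.4572, -3.0782) + 7.6 * (0.4226, 0.9063) = (8.4572 + 3.2119, -3.0782 + 6.8879) = (11.6691, 3.8098)
End effector: (11.6691, 3.8098)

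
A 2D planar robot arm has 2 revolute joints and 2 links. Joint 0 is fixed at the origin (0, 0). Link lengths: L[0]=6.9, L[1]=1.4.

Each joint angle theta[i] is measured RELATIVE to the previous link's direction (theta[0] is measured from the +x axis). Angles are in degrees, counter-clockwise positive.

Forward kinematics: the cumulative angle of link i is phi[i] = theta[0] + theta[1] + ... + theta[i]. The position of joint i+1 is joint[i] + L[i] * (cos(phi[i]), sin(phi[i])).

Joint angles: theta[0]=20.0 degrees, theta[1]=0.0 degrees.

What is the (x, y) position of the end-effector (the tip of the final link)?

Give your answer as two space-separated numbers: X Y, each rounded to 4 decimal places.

Answer: 7.7994 2.8388

Derivation:
joint[0] = (0.0000, 0.0000)  (base)
link 0: phi[0] = 20 = 20 deg
  cos(20 deg) = 0.9397, sin(20 deg) = 0.3420
  joint[1] = (0.0000, 0.0000) + 6.9 * (0.9397, 0.3420) = (0.0000 + 6.4839, 0.0000 + 2.3599) = (6.4839, 2.3599)
link 1: phi[1] = 20 + 0 = 20 deg
  cos(20 deg) = 0.9397, sin(20 deg) = 0.3420
  joint[2] = (6.4839, 2.3599) + 1.4 * (0.9397, 0.3420) = (6.4839 + 1.3156, 2.3599 + 0.4788) = (7.7994, 2.8388)
End effector: (7.7994, 2.8388)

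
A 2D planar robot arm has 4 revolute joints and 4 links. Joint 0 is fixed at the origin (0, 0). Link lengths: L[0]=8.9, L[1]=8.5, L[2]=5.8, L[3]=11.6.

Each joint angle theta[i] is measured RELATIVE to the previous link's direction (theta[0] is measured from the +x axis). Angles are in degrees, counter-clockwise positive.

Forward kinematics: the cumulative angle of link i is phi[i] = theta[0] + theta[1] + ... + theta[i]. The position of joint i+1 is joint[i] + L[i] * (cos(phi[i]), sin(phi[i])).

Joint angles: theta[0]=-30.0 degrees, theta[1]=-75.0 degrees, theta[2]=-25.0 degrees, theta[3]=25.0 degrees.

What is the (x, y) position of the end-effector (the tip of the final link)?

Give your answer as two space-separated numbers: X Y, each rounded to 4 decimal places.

joint[0] = (0.0000, 0.0000)  (base)
link 0: phi[0] = -30 = -30 deg
  cos(-30 deg) = 0.8660, sin(-30 deg) = -0.5000
  joint[1] = (0.0000, 0.0000) + 8.9 * (0.8660, -0.5000) = (0.0000 + 7.7076, 0.0000 + -4.4500) = (7.7076, -4.4500)
link 1: phi[1] = -30 + -75 = -105 deg
  cos(-105 deg) = -0.2588, sin(-105 deg) = -0.9659
  joint[2] = (7.7076, -4.4500) + 8.5 * (-0.2588, -0.9659) = (7.7076 + -2.2000, -4.4500 + -8.2104) = (5.5077, -12.6604)
link 2: phi[2] = -30 + -75 + -25 = -130 deg
  cos(-130 deg) = -0.6428, sin(-130 deg) = -0.7660
  joint[3] = (5.5077, -12.6604) + 5.8 * (-0.6428, -0.7660) = (5.5077 + -3.7282, -12.6604 + -4.4431) = (1.7795, -17.1034)
link 3: phi[3] = -30 + -75 + -25 + 25 = -105 deg
  cos(-105 deg) = -0.2588, sin(-105 deg) = -0.9659
  joint[4] = (1.7795, -17.1034) + 11.6 * (-0.2588, -0.9659) = (1.7795 + -3.0023, -17.1034 + -11.2047) = (-1.2228, -28.3082)
End effector: (-1.2228, -28.3082)

Answer: -1.2228 -28.3082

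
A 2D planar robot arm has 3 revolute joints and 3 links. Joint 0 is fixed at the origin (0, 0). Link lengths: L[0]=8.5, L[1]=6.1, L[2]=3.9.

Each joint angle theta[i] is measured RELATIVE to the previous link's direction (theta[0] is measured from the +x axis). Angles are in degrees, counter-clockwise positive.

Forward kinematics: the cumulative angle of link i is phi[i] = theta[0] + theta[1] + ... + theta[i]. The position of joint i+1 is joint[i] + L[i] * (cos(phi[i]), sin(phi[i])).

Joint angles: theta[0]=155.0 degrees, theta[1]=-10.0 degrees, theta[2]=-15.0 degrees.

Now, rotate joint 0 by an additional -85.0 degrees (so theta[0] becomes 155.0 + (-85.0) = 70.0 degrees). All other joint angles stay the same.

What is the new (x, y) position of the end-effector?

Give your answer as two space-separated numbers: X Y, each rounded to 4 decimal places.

Answer: 8.7149 16.0279

Derivation:
joint[0] = (0.0000, 0.0000)  (base)
link 0: phi[0] = 70 = 70 deg
  cos(70 deg) = 0.3420, sin(70 deg) = 0.9397
  joint[1] = (0.0000, 0.0000) + 8.5 * (0.3420, 0.9397) = (0.0000 + 2.9072, 0.0000 + 7.9874) = (2.9072, 7.9874)
link 1: phi[1] = 70 + -10 = 60 deg
  cos(60 deg) = 0.5000, sin(60 deg) = 0.8660
  joint[2] = (2.9072, 7.9874) + 6.1 * (0.5000, 0.8660) = (2.9072 + 3.0500, 7.9874 + 5.2828) = (5.9572, 13.2701)
link 2: phi[2] = 70 + -10 + -15 = 45 deg
  cos(45 deg) = 0.7071, sin(45 deg) = 0.7071
  joint[3] = (5.9572, 13.2701) + 3.9 * (0.7071, 0.7071) = (5.9572 + 2.7577, 13.2701 + 2.7577) = (8.7149, 16.0279)
End effector: (8.7149, 16.0279)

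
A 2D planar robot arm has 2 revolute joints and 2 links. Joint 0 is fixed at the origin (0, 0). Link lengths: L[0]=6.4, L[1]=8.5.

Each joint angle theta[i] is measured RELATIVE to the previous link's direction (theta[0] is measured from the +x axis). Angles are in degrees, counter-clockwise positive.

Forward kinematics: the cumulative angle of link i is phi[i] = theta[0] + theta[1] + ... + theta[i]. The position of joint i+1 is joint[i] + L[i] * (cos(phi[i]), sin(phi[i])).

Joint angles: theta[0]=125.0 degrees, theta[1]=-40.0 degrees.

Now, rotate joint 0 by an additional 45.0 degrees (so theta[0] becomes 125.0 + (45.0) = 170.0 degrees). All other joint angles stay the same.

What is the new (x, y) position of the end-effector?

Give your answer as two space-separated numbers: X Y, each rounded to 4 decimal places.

joint[0] = (0.0000, 0.0000)  (base)
link 0: phi[0] = 170 = 170 deg
  cos(170 deg) = -0.9848, sin(170 deg) = 0.1736
  joint[1] = (0.0000, 0.0000) + 6.4 * (-0.9848, 0.1736) = (0.0000 + -6.3028, 0.0000 + 1.1113) = (-6.3028, 1.1113)
link 1: phi[1] = 170 + -40 = 130 deg
  cos(130 deg) = -0.6428, sin(130 deg) = 0.7660
  joint[2] = (-6.3028, 1.1113) + 8.5 * (-0.6428, 0.7660) = (-6.3028 + -5.4637, 1.1113 + 6.5114) = (-11.7665, 7.6227)
End effector: (-11.7665, 7.6227)

Answer: -11.7665 7.6227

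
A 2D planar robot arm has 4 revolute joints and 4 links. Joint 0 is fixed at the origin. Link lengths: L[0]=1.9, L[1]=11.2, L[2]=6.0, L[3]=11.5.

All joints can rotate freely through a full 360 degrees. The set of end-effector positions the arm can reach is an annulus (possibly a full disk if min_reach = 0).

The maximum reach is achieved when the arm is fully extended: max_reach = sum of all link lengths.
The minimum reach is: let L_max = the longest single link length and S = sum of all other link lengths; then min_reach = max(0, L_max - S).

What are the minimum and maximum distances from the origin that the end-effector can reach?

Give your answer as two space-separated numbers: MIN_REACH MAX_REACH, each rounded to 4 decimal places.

Answer: 0.0000 30.6000

Derivation:
Link lengths: [1.9, 11.2, 6.0, 11.5]
max_reach = 1.9 + 11.2 + 6 + 11.5 = 30.6
L_max = max([1.9, 11.2, 6.0, 11.5]) = 11.5
S (sum of others) = 30.6 - 11.5 = 19.1
min_reach = max(0, 11.5 - 19.1) = max(0, -7.6) = 0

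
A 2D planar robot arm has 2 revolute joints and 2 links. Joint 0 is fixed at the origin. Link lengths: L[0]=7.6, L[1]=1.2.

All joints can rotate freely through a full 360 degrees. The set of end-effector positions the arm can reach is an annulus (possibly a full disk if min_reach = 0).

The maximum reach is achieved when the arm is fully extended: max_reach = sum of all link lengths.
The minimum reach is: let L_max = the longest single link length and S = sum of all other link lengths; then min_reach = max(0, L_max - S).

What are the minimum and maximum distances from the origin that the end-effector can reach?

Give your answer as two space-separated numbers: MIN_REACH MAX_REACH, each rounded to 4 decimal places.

Link lengths: [7.6, 1.2]
max_reach = 7.6 + 1.2 = 8.8
L_max = max([7.6, 1.2]) = 7.6
S (sum of others) = 8.8 - 7.6 = 1.2
min_reach = max(0, 7.6 - 1.2) = max(0, 6.4) = 6.4

Answer: 6.4000 8.8000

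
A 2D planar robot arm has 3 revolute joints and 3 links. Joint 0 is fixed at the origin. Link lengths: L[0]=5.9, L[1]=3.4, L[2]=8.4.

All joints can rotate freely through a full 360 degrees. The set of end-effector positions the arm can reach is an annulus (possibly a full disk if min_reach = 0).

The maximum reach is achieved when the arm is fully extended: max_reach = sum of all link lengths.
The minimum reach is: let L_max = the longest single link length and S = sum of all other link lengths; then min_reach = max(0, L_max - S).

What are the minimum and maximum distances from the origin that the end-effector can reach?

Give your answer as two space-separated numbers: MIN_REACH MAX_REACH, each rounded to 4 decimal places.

Link lengths: [5.9, 3.4, 8.4]
max_reach = 5.9 + 3.4 + 8.4 = 17.7
L_max = max([5.9, 3.4, 8.4]) = 8.4
S (sum of others) = 17.7 - 8.4 = 9.3
min_reach = max(0, 8.4 - 9.3) = max(0, -0.9) = 0

Answer: 0.0000 17.7000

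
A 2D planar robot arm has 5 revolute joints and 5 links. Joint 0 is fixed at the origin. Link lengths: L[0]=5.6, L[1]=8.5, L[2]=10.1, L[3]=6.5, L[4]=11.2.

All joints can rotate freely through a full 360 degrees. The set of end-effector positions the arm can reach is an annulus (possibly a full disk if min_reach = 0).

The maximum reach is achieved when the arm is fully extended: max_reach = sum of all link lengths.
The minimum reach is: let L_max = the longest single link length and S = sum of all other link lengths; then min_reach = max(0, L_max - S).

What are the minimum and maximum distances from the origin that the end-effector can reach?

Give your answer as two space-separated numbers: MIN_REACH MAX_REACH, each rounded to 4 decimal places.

Link lengths: [5.6, 8.5, 10.1, 6.5, 11.2]
max_reach = 5.6 + 8.5 + 10.1 + 6.5 + 11.2 = 41.9
L_max = max([5.6, 8.5, 10.1, 6.5, 11.2]) = 11.2
S (sum of others) = 41.9 - 11.2 = 30.7
min_reach = max(0, 11.2 - 30.7) = max(0, -19.5) = 0

Answer: 0.0000 41.9000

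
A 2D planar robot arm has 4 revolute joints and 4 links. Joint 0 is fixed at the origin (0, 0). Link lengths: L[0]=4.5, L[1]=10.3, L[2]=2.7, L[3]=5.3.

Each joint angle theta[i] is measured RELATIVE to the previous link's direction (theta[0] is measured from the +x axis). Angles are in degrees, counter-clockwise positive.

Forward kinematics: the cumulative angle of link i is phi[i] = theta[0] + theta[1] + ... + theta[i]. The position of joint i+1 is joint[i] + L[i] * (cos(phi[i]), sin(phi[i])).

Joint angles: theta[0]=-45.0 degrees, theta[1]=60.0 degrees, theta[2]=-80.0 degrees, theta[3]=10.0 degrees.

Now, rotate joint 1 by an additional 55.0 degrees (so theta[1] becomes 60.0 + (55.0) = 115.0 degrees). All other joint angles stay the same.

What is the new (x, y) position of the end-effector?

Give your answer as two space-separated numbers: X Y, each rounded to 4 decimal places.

joint[0] = (0.0000, 0.0000)  (base)
link 0: phi[0] = -45 = -45 deg
  cos(-45 deg) = 0.7071, sin(-45 deg) = -0.7071
  joint[1] = (0.0000, 0.0000) + 4.5 * (0.7071, -0.7071) = (0.0000 + 3.1820, 0.0000 + -3.1820) = (3.1820, -3.1820)
link 1: phi[1] = -45 + 115 = 70 deg
  cos(70 deg) = 0.3420, sin(70 deg) = 0.9397
  joint[2] = (3.1820, -3.1820) + 10.3 * (0.3420, 0.9397) = (3.1820 + 3.5228, -3.1820 + 9.6788) = (6.7048, 6.4969)
link 2: phi[2] = -45 + 115 + -80 = -10 deg
  cos(-10 deg) = 0.9848, sin(-10 deg) = -0.1736
  joint[3] = (6.7048, 6.4969) + 2.7 * (0.9848, -0.1736) = (6.7048 + 2.6590, 6.4969 + -0.4689) = (9.3638, 6.0280)
link 3: phi[3] = -45 + 115 + -80 + 10 = 0 deg
  cos(0 deg) = 1.0000, sin(0 deg) = 0.0000
  joint[4] = (9.3638, 6.0280) + 5.3 * (1.0000, 0.0000) = (9.3638 + 5.3000, 6.0280 + 0.0000) = (14.6638, 6.0280)
End effector: (14.6638, 6.0280)

Answer: 14.6638 6.0280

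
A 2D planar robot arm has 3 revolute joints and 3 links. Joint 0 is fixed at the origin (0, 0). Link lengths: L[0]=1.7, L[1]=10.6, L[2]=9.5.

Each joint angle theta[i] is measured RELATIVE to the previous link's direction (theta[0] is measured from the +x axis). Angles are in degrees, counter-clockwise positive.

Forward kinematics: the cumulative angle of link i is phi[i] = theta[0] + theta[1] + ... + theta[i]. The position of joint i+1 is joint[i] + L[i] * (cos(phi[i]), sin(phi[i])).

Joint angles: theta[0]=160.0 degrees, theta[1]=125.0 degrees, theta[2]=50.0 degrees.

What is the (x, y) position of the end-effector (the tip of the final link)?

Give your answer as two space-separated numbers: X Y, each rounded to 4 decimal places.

Answer: 9.7559 -13.6723

Derivation:
joint[0] = (0.0000, 0.0000)  (base)
link 0: phi[0] = 160 = 160 deg
  cos(160 deg) = -0.9397, sin(160 deg) = 0.3420
  joint[1] = (0.0000, 0.0000) + 1.7 * (-0.9397, 0.3420) = (0.0000 + -1.5975, 0.0000 + 0.5814) = (-1.5975, 0.5814)
link 1: phi[1] = 160 + 125 = 285 deg
  cos(285 deg) = 0.2588, sin(285 deg) = -0.9659
  joint[2] = (-1.5975, 0.5814) + 10.6 * (0.2588, -0.9659) = (-1.5975 + 2.7435, 0.5814 + -10.2388) = (1.1460, -9.6574)
link 2: phi[2] = 160 + 125 + 50 = 335 deg
  cos(335 deg) = 0.9063, sin(335 deg) = -0.4226
  joint[3] = (1.1460, -9.6574) + 9.5 * (0.9063, -0.4226) = (1.1460 + 8.6099, -9.6574 + -4.0149) = (9.7559, -13.6723)
End effector: (9.7559, -13.6723)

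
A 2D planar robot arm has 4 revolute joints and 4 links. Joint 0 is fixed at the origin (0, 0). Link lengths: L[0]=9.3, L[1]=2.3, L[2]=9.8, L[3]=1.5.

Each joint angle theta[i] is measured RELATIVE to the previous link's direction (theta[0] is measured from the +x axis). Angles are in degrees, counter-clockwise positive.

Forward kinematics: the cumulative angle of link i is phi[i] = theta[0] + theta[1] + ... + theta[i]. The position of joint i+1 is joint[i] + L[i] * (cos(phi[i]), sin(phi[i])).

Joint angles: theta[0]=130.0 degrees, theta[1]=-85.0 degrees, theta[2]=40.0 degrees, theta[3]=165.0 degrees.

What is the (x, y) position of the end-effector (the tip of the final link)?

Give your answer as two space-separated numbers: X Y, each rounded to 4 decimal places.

joint[0] = (0.0000, 0.0000)  (base)
link 0: phi[0] = 130 = 130 deg
  cos(130 deg) = -0.6428, sin(130 deg) = 0.7660
  joint[1] = (0.0000, 0.0000) + 9.3 * (-0.6428, 0.7660) = (0.0000 + -5.9779, 0.0000 + 7.1242) = (-5.9779, 7.1242)
link 1: phi[1] = 130 + -85 = 45 deg
  cos(45 deg) = 0.7071, sin(45 deg) = 0.7071
  joint[2] = (-5.9779, 7.1242) + 2.3 * (0.7071, 0.7071) = (-5.9779 + 1.6263, 7.1242 + 1.6263) = (-4.3516, 8.7506)
link 2: phi[2] = 130 + -85 + 40 = 85 deg
  cos(85 deg) = 0.0872, sin(85 deg) = 0.9962
  joint[3] = (-4.3516, 8.7506) + 9.8 * (0.0872, 0.9962) = (-4.3516 + 0.8541, 8.7506 + 9.7627) = (-3.4975, 18.5133)
link 3: phi[3] = 130 + -85 + 40 + 165 = 250 deg
  cos(250 deg) = -0.3420, sin(250 deg) = -0.9397
  joint[4] = (-3.4975, 18.5133) + 1.5 * (-0.3420, -0.9397) = (-3.4975 + -0.5130, 18.5133 + -1.4095) = (-4.0105, 17.1037)
End effector: (-4.0105, 17.1037)

Answer: -4.0105 17.1037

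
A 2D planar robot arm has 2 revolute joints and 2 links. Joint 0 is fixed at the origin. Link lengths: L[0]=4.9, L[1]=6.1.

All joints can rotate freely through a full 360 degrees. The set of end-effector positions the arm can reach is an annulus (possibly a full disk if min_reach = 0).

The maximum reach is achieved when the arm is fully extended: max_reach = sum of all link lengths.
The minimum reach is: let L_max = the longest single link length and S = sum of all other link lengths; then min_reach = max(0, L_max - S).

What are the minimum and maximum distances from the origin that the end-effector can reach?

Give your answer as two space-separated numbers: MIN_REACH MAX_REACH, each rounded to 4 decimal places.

Link lengths: [4.9, 6.1]
max_reach = 4.9 + 6.1 = 11
L_max = max([4.9, 6.1]) = 6.1
S (sum of others) = 11 - 6.1 = 4.9
min_reach = max(0, 6.1 - 4.9) = max(0, 1.2) = 1.2

Answer: 1.2000 11.0000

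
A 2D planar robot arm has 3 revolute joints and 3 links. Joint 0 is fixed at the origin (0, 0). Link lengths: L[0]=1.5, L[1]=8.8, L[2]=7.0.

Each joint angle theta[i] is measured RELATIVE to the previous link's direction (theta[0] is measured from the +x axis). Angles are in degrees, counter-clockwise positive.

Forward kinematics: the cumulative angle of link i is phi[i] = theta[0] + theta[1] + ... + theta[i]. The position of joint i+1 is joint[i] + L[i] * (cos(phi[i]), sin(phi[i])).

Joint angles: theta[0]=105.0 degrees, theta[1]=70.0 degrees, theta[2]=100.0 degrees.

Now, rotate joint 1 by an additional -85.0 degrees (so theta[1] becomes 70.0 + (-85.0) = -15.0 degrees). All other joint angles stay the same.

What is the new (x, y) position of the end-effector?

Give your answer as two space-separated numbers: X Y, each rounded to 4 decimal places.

Answer: -7.2819 9.0334

Derivation:
joint[0] = (0.0000, 0.0000)  (base)
link 0: phi[0] = 105 = 105 deg
  cos(105 deg) = -0.2588, sin(105 deg) = 0.9659
  joint[1] = (0.0000, 0.0000) + 1.5 * (-0.2588, 0.9659) = (0.0000 + -0.3882, 0.0000 + 1.4489) = (-0.3882, 1.4489)
link 1: phi[1] = 105 + -15 = 90 deg
  cos(90 deg) = 0.0000, sin(90 deg) = 1.0000
  joint[2] = (-0.3882, 1.4489) + 8.8 * (0.0000, 1.0000) = (-0.3882 + 0.0000, 1.4489 + 8.8000) = (-0.3882, 10.2489)
link 2: phi[2] = 105 + -15 + 100 = 190 deg
  cos(190 deg) = -0.9848, sin(190 deg) = -0.1736
  joint[3] = (-0.3882, 10.2489) + 7 * (-0.9848, -0.1736) = (-0.3882 + -6.8937, 10.2489 + -1.2155) = (-7.2819, 9.0334)
End effector: (-7.2819, 9.0334)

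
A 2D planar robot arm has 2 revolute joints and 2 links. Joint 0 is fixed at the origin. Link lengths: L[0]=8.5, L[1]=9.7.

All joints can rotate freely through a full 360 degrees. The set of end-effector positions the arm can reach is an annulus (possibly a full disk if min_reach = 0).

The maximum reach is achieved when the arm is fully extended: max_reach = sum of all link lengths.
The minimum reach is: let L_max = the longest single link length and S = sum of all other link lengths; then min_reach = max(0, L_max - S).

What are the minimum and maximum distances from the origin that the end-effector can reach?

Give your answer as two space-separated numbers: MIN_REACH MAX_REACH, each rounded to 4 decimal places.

Link lengths: [8.5, 9.7]
max_reach = 8.5 + 9.7 = 18.2
L_max = max([8.5, 9.7]) = 9.7
S (sum of others) = 18.2 - 9.7 = 8.5
min_reach = max(0, 9.7 - 8.5) = max(0, 1.2) = 1.2

Answer: 1.2000 18.2000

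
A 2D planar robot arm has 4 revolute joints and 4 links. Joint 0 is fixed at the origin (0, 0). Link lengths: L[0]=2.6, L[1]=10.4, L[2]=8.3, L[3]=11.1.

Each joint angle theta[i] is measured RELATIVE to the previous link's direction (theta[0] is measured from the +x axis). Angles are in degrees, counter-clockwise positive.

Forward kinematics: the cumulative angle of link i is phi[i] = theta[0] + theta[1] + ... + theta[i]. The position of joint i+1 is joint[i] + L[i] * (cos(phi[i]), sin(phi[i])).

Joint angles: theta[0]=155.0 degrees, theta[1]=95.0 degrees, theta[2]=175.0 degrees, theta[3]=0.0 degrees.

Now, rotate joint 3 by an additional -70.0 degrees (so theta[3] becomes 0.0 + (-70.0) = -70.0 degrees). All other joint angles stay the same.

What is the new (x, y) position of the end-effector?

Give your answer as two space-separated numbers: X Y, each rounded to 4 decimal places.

joint[0] = (0.0000, 0.0000)  (base)
link 0: phi[0] = 155 = 155 deg
  cos(155 deg) = -0.9063, sin(155 deg) = 0.4226
  joint[1] = (0.0000, 0.0000) + 2.6 * (-0.9063, 0.4226) = (0.0000 + -2.3564, 0.0000 + 1.0988) = (-2.3564, 1.0988)
link 1: phi[1] = 155 + 95 = 250 deg
  cos(250 deg) = -0.3420, sin(250 deg) = -0.9397
  joint[2] = (-2.3564, 1.0988) + 10.4 * (-0.3420, -0.9397) = (-2.3564 + -3.5570, 1.0988 + -9.7728) = (-5.9134, -8.6740)
link 2: phi[2] = 155 + 95 + 175 = 425 deg
  cos(425 deg) = 0.4226, sin(425 deg) = 0.9063
  joint[3] = (-5.9134, -8.6740) + 8.3 * (0.4226, 0.9063) = (-5.9134 + 3.5077, -8.6740 + 7.5224) = (-2.4057, -1.1516)
link 3: phi[3] = 155 + 95 + 175 + -70 = 355 deg
  cos(355 deg) = 0.9962, sin(355 deg) = -0.0872
  joint[4] = (-2.4057, -1.1516) + 11.1 * (0.9962, -0.0872) = (-2.4057 + 11.0578, -1.1516 + -0.9674) = (8.6521, -2.1191)
End effector: (8.6521, -2.1191)

Answer: 8.6521 -2.1191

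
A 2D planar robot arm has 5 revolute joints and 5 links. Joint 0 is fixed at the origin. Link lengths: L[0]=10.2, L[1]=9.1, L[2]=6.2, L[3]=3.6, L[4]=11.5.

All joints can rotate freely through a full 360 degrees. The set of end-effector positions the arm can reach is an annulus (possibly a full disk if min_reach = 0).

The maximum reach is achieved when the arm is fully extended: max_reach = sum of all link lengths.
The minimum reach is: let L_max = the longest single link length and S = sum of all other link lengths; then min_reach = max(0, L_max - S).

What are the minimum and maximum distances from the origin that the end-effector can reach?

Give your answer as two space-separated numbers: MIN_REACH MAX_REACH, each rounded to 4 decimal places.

Link lengths: [10.2, 9.1, 6.2, 3.6, 11.5]
max_reach = 10.2 + 9.1 + 6.2 + 3.6 + 11.5 = 40.6
L_max = max([10.2, 9.1, 6.2, 3.6, 11.5]) = 11.5
S (sum of others) = 40.6 - 11.5 = 29.1
min_reach = max(0, 11.5 - 29.1) = max(0, -17.6) = 0

Answer: 0.0000 40.6000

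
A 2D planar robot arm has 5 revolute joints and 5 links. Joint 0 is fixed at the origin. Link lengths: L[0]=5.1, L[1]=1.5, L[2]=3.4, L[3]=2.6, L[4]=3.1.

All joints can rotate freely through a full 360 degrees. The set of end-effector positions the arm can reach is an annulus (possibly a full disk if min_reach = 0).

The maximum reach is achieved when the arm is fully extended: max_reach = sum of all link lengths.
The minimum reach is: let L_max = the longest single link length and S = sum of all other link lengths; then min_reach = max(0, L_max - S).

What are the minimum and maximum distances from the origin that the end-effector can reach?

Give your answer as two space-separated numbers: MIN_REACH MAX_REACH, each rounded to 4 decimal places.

Link lengths: [5.1, 1.5, 3.4, 2.6, 3.1]
max_reach = 5.1 + 1.5 + 3.4 + 2.6 + 3.1 = 15.7
L_max = max([5.1, 1.5, 3.4, 2.6, 3.1]) = 5.1
S (sum of others) = 15.7 - 5.1 = 10.6
min_reach = max(0, 5.1 - 10.6) = max(0, -5.5) = 0

Answer: 0.0000 15.7000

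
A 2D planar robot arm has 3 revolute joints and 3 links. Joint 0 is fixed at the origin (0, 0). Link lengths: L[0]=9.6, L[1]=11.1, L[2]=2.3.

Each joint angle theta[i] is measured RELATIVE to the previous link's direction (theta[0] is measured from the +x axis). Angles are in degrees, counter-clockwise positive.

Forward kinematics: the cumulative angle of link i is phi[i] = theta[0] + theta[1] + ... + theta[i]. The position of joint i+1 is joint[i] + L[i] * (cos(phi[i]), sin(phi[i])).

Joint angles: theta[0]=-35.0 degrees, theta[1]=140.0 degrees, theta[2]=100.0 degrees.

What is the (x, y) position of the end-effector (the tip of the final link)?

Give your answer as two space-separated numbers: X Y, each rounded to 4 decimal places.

joint[0] = (0.0000, 0.0000)  (base)
link 0: phi[0] = -35 = -35 deg
  cos(-35 deg) = 0.8192, sin(-35 deg) = -0.5736
  joint[1] = (0.0000, 0.0000) + 9.6 * (0.8192, -0.5736) = (0.0000 + 7.8639, 0.0000 + -5.5063) = (7.8639, -5.5063)
link 1: phi[1] = -35 + 140 = 105 deg
  cos(105 deg) = -0.2588, sin(105 deg) = 0.9659
  joint[2] = (7.8639, -5.5063) + 11.1 * (-0.2588, 0.9659) = (7.8639 + -2.8729, -5.5063 + 10.7218) = (4.9910, 5.2154)
link 2: phi[2] = -35 + 140 + 100 = 205 deg
  cos(205 deg) = -0.9063, sin(205 deg) = -0.4226
  joint[3] = (4.9910, 5.2154) + 2.3 * (-0.9063, -0.4226) = (4.9910 + -2.0845, 5.2154 + -0.9720) = (2.9065, 4.2434)
End effector: (2.9065, 4.2434)

Answer: 2.9065 4.2434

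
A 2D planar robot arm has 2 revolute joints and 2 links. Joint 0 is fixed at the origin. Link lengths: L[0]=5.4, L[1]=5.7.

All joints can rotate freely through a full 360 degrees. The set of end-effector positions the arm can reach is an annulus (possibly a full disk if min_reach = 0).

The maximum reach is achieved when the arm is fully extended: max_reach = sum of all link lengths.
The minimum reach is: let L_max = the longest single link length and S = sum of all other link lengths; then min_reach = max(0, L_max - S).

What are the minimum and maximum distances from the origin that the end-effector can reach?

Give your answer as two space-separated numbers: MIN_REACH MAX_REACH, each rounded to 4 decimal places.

Link lengths: [5.4, 5.7]
max_reach = 5.4 + 5.7 = 11.1
L_max = max([5.4, 5.7]) = 5.7
S (sum of others) = 11.1 - 5.7 = 5.4
min_reach = max(0, 5.7 - 5.4) = max(0, 0.3) = 0.3

Answer: 0.3000 11.1000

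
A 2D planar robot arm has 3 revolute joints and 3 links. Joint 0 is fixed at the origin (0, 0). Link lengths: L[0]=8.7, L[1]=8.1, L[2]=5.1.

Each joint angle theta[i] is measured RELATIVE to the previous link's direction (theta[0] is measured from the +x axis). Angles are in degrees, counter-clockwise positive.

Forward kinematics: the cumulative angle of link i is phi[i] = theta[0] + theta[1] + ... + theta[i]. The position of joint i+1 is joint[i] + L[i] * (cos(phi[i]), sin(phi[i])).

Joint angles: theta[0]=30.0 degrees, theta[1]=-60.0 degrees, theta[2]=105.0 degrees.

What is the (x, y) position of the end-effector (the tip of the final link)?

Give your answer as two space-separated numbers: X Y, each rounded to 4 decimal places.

Answer: 15.8692 5.2262

Derivation:
joint[0] = (0.0000, 0.0000)  (base)
link 0: phi[0] = 30 = 30 deg
  cos(30 deg) = 0.8660, sin(30 deg) = 0.5000
  joint[1] = (0.0000, 0.0000) + 8.7 * (0.8660, 0.5000) = (0.0000 + 7.5344, 0.0000 + 4.3500) = (7.5344, 4.3500)
link 1: phi[1] = 30 + -60 = -30 deg
  cos(-30 deg) = 0.8660, sin(-30 deg) = -0.5000
  joint[2] = (7.5344, 4.3500) + 8.1 * (0.8660, -0.5000) = (7.5344 + 7.0148, 4.3500 + -4.0500) = (14.5492, 0.3000)
link 2: phi[2] = 30 + -60 + 105 = 75 deg
  cos(75 deg) = 0.2588, sin(75 deg) = 0.9659
  joint[3] = (14.5492, 0.3000) + 5.1 * (0.2588, 0.9659) = (14.5492 + 1.3200, 0.3000 + 4.9262) = (15.8692, 5.2262)
End effector: (15.8692, 5.2262)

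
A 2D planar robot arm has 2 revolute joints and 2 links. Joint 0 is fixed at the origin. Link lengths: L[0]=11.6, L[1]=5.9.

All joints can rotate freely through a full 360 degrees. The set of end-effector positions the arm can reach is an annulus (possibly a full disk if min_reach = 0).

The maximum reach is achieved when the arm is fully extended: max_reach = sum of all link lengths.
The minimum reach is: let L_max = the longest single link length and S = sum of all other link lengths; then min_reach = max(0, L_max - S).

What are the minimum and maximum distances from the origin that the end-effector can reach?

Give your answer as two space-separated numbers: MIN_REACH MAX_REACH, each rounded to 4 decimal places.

Answer: 5.7000 17.5000

Derivation:
Link lengths: [11.6, 5.9]
max_reach = 11.6 + 5.9 = 17.5
L_max = max([11.6, 5.9]) = 11.6
S (sum of others) = 17.5 - 11.6 = 5.9
min_reach = max(0, 11.6 - 5.9) = max(0, 5.7) = 5.7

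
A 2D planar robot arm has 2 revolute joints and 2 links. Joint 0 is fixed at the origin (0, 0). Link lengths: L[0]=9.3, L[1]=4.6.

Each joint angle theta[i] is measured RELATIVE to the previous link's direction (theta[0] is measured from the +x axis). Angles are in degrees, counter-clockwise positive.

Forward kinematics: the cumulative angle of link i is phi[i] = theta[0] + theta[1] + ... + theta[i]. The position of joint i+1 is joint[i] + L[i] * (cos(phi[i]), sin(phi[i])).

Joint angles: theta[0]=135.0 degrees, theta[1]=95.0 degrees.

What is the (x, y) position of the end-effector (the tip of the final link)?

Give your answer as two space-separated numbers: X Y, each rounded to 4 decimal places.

Answer: -9.5329 3.0523

Derivation:
joint[0] = (0.0000, 0.0000)  (base)
link 0: phi[0] = 135 = 135 deg
  cos(135 deg) = -0.7071, sin(135 deg) = 0.7071
  joint[1] = (0.0000, 0.0000) + 9.3 * (-0.7071, 0.7071) = (0.0000 + -6.5761, 0.0000 + 6.5761) = (-6.5761, 6.5761)
link 1: phi[1] = 135 + 95 = 230 deg
  cos(230 deg) = -0.6428, sin(230 deg) = -0.7660
  joint[2] = (-6.5761, 6.5761) + 4.6 * (-0.6428, -0.7660) = (-6.5761 + -2.9568, 6.5761 + -3.5238) = (-9.5329, 3.0523)
End effector: (-9.5329, 3.0523)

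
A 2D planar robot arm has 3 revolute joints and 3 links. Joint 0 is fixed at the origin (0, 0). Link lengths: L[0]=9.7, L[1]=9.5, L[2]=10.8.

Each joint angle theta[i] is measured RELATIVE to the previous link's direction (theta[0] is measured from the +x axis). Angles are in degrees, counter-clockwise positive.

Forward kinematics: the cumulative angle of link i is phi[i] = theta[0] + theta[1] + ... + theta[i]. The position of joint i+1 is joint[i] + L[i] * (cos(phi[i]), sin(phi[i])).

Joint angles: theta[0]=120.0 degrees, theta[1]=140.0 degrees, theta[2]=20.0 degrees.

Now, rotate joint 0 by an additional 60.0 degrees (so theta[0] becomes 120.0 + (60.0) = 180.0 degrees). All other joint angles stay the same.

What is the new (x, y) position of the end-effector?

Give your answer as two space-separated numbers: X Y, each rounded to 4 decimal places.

joint[0] = (0.0000, 0.0000)  (base)
link 0: phi[0] = 180 = 180 deg
  cos(180 deg) = -1.0000, sin(180 deg) = 0.0000
  joint[1] = (0.0000, 0.0000) + 9.7 * (-1.0000, 0.0000) = (0.0000 + -9.7000, 0.0000 + 0.0000) = (-9.7000, 0.0000)
link 1: phi[1] = 180 + 140 = 320 deg
  cos(320 deg) = 0.7660, sin(320 deg) = -0.6428
  joint[2] = (-9.7000, 0.0000) + 9.5 * (0.7660, -0.6428) = (-9.7000 + 7.2774, 0.0000 + -6.1065) = (-2.4226, -6.1065)
link 2: phi[2] = 180 + 140 + 20 = 340 deg
  cos(340 deg) = 0.9397, sin(340 deg) = -0.3420
  joint[3] = (-2.4226, -6.1065) + 10.8 * (0.9397, -0.3420) = (-2.4226 + 10.1487, -6.1065 + -3.6938) = (7.7261, -9.8003)
End effector: (7.7261, -9.8003)

Answer: 7.7261 -9.8003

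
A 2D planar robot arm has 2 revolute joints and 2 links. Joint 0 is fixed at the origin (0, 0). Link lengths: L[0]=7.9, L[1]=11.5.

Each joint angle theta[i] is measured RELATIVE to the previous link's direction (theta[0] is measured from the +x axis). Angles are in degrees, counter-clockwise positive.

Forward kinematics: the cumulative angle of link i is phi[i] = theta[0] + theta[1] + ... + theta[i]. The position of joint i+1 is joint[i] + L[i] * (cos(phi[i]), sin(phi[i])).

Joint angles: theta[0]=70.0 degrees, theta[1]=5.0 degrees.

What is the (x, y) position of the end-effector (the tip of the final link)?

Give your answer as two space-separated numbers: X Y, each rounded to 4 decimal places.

joint[0] = (0.0000, 0.0000)  (base)
link 0: phi[0] = 70 = 70 deg
  cos(70 deg) = 0.3420, sin(70 deg) = 0.9397
  joint[1] = (0.0000, 0.0000) + 7.9 * (0.3420, 0.9397) = (0.0000 + 2.7020, 0.0000 + 7.4236) = (2.7020, 7.4236)
link 1: phi[1] = 70 + 5 = 75 deg
  cos(75 deg) = 0.2588, sin(75 deg) = 0.9659
  joint[2] = (2.7020, 7.4236) + 11.5 * (0.2588, 0.9659) = (2.7020 + 2.9764, 7.4236 + 11.1081) = (5.6784, 18.5317)
End effector: (5.6784, 18.5317)

Answer: 5.6784 18.5317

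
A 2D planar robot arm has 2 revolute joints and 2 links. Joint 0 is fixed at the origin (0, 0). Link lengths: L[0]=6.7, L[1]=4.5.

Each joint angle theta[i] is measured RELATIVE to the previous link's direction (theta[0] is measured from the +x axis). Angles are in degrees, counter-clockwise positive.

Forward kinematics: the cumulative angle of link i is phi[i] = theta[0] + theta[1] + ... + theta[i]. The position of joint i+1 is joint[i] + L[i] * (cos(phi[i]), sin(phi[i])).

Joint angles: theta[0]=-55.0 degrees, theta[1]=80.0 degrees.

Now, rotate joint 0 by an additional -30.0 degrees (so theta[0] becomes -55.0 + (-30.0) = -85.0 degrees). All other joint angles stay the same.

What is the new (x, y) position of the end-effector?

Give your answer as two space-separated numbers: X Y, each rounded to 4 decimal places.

joint[0] = (0.0000, 0.0000)  (base)
link 0: phi[0] = -85 = -85 deg
  cos(-85 deg) = 0.0872, sin(-85 deg) = -0.9962
  joint[1] = (0.0000, 0.0000) + 6.7 * (0.0872, -0.9962) = (0.0000 + 0.5839, 0.0000 + -6.6745) = (0.5839, -6.6745)
link 1: phi[1] = -85 + 80 = -5 deg
  cos(-5 deg) = 0.9962, sin(-5 deg) = -0.0872
  joint[2] = (0.5839, -6.6745) + 4.5 * (0.9962, -0.0872) = (0.5839 + 4.4829, -6.6745 + -0.3922) = (5.0668, -7.0667)
End effector: (5.0668, -7.0667)

Answer: 5.0668 -7.0667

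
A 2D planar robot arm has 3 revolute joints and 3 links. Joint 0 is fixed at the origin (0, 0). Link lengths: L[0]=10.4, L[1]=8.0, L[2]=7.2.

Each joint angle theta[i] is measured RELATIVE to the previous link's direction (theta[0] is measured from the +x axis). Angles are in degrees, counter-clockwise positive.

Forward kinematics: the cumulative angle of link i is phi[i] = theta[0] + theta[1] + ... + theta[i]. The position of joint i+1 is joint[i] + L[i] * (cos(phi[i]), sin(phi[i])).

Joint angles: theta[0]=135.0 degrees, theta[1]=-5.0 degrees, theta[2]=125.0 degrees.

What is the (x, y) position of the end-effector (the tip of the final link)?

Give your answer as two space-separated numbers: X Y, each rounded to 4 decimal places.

Answer: -14.3597 6.5276

Derivation:
joint[0] = (0.0000, 0.0000)  (base)
link 0: phi[0] = 135 = 135 deg
  cos(135 deg) = -0.7071, sin(135 deg) = 0.7071
  joint[1] = (0.0000, 0.0000) + 10.4 * (-0.7071, 0.7071) = (0.0000 + -7.3539, 0.0000 + 7.3539) = (-7.3539, 7.3539)
link 1: phi[1] = 135 + -5 = 130 deg
  cos(130 deg) = -0.6428, sin(130 deg) = 0.7660
  joint[2] = (-7.3539, 7.3539) + 8 * (-0.6428, 0.7660) = (-7.3539 + -5.1423, 7.3539 + 6.1284) = (-12.4962, 13.4823)
link 2: phi[2] = 135 + -5 + 125 = 255 deg
  cos(255 deg) = -0.2588, sin(255 deg) = -0.9659
  joint[3] = (-12.4962, 13.4823) + 7.2 * (-0.2588, -0.9659) = (-12.4962 + -1.8635, 13.4823 + -6.9547) = (-14.3597, 6.5276)
End effector: (-14.3597, 6.5276)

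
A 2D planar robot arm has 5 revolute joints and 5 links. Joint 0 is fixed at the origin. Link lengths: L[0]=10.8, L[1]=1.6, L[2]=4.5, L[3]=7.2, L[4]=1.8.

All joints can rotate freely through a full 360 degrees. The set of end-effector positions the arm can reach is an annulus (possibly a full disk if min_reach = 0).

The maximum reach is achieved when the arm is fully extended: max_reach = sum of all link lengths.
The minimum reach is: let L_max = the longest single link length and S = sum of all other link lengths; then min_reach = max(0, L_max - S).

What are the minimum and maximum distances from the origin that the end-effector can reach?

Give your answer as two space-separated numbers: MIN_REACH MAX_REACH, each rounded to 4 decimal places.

Link lengths: [10.8, 1.6, 4.5, 7.2, 1.8]
max_reach = 10.8 + 1.6 + 4.5 + 7.2 + 1.8 = 25.9
L_max = max([10.8, 1.6, 4.5, 7.2, 1.8]) = 10.8
S (sum of others) = 25.9 - 10.8 = 15.1
min_reach = max(0, 10.8 - 15.1) = max(0, -4.3) = 0

Answer: 0.0000 25.9000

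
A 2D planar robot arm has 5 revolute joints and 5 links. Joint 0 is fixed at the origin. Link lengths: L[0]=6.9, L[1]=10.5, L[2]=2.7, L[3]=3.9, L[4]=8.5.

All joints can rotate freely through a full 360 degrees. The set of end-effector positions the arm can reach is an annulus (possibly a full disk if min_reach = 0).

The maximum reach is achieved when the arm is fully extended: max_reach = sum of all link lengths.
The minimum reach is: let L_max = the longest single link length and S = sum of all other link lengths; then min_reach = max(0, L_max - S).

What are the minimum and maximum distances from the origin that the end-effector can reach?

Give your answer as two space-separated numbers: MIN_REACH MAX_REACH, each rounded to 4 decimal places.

Answer: 0.0000 32.5000

Derivation:
Link lengths: [6.9, 10.5, 2.7, 3.9, 8.5]
max_reach = 6.9 + 10.5 + 2.7 + 3.9 + 8.5 = 32.5
L_max = max([6.9, 10.5, 2.7, 3.9, 8.5]) = 10.5
S (sum of others) = 32.5 - 10.5 = 22
min_reach = max(0, 10.5 - 22) = max(0, -11.5) = 0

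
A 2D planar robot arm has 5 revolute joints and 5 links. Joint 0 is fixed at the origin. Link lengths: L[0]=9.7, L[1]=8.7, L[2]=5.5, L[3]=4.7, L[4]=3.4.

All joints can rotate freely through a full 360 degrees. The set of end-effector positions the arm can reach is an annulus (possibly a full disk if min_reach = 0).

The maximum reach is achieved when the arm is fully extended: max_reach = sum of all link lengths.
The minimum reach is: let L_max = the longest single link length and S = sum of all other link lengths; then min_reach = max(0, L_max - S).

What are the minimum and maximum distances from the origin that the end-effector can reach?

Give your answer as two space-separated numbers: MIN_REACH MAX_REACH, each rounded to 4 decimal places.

Answer: 0.0000 32.0000

Derivation:
Link lengths: [9.7, 8.7, 5.5, 4.7, 3.4]
max_reach = 9.7 + 8.7 + 5.5 + 4.7 + 3.4 = 32
L_max = max([9.7, 8.7, 5.5, 4.7, 3.4]) = 9.7
S (sum of others) = 32 - 9.7 = 22.3
min_reach = max(0, 9.7 - 22.3) = max(0, -12.6) = 0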